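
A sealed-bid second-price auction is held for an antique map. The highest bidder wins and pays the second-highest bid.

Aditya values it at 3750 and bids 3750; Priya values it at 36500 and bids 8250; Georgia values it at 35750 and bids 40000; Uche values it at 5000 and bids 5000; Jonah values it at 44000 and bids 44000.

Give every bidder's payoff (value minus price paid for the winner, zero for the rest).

Ranking the bids: Jonah 44000; Georgia 40000; Priya 8250; Uche 5000; Aditya 3750.
Jonah has the top bid and wins; the price is the second-highest bid, 40000.
Jonah's payoff = 44000 − 40000 = 4000. All other bidders lose, so their payoff is 0.

Aditya 0, Priya 0, Georgia 0, Uche 0, Jonah 4000.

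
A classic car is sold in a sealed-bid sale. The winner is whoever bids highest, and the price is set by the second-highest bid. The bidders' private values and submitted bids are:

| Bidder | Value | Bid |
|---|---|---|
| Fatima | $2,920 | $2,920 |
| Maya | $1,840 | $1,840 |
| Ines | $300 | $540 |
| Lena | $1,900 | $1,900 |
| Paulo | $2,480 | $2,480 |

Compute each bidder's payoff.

Bids in descending order: Fatima $2,920, then Paulo $2,480, then Lena $1,900, then Maya $1,840, then Ines $540.
Fatima has the top bid and wins; the price is the second-highest bid, $2,480.
Fatima's payoff = $2,920 − $2,480 = $440. All other bidders lose, so their payoff is 0.

Payoffs: Fatima $440, Maya $0, Ines $0, Lena $0, Paulo $0.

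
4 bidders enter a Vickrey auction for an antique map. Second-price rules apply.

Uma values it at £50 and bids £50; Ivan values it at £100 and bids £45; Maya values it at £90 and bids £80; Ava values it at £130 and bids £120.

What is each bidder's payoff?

Uma £0, Ivan £0, Maya £0, Ava £50.

Bids in descending order: Ava £120 > Maya £80 > Uma £50 > Ivan £45.
Ava has the top bid and wins; the price is the second-highest bid, £80.
Ava's payoff = £130 − £80 = £50. All other bidders lose, so their payoff is 0.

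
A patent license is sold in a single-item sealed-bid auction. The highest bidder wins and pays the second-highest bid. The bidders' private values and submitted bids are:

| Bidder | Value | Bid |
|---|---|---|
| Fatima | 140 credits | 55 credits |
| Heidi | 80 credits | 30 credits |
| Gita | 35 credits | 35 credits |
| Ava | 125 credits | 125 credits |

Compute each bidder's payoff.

Bids in descending order: Ava 125 credits, then Fatima 55 credits, then Gita 35 credits, then Heidi 30 credits.
Ava has the top bid and wins; the price is the second-highest bid, 55 credits.
Ava's payoff = 125 credits − 55 credits = 70 credits. All other bidders lose, so their payoff is 0.

Payoffs: Fatima 0 credits, Heidi 0 credits, Gita 0 credits, Ava 70 credits.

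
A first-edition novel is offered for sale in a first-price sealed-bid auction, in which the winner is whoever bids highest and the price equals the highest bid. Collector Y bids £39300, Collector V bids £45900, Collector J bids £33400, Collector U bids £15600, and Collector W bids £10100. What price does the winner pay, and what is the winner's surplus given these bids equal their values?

Ordered from highest: Collector V £45900 > Collector Y £39300 > Collector J £33400 > Collector U £15600 > Collector W £10100.
Collector V is the highest bidder, so Collector V wins.
Under the first-price rule, the price is the highest bid: £45900.
Surplus = £45900 − £45900 = £0.

Price £45900; surplus £0.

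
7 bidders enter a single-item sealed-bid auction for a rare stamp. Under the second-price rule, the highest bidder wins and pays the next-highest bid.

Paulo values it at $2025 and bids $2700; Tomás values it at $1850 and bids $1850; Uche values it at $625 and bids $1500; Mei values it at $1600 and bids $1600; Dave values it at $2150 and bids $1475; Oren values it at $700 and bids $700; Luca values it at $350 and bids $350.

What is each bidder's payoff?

Paulo $175, Tomás $0, Uche $0, Mei $0, Dave $0, Oren $0, Luca $0.

Bids in descending order: Paulo $2700; Tomás $1850; Mei $1600; Uche $1500; Dave $1475; Oren $700; Luca $350.
Paulo has the top bid and wins; the price is the second-highest bid, $1850.
Paulo's payoff = $2025 − $1850 = $175. All other bidders lose, so their payoff is 0.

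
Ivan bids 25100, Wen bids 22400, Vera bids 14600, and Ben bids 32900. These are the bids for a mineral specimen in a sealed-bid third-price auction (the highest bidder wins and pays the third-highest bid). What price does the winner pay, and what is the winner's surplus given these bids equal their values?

Bids in descending order: Ben 32900, then Ivan 25100, then Wen 22400, then Vera 14600.
Ben is the highest bidder, so Ben wins.
Under the third-price rule, the price is the third-highest bid: 22400.
Surplus = 32900 − 22400 = 10500.

Price 22400; surplus 10500.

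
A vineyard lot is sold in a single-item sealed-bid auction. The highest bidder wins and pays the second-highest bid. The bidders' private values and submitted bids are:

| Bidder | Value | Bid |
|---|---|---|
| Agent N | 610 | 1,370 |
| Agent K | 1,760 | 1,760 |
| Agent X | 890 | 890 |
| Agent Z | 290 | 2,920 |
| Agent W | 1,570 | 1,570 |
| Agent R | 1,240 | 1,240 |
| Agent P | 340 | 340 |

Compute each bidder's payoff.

Payoffs: Agent N 0, Agent K 0, Agent X 0, Agent Z -1,470, Agent W 0, Agent R 0, Agent P 0.

Bids in descending order: Agent Z 2,920 > Agent K 1,760 > Agent W 1,570 > Agent N 1,370 > Agent R 1,240 > Agent X 890 > Agent P 340.
Agent Z has the top bid and wins; the price is the second-highest bid, 1,760.
Agent Z's payoff = 290 − 1,760 = -1,470. All other bidders lose, so their payoff is 0.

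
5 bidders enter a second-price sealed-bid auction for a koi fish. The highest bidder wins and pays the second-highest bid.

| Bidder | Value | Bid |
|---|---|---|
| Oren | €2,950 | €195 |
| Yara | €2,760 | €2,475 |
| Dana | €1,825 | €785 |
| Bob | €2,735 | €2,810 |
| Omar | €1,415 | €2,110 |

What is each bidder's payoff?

Oren €0, Yara €0, Dana €0, Bob €260, Omar €0.

Ranking the bids: Bob €2,810, then Yara €2,475, then Omar €2,110, then Dana €785, then Oren €195.
Bob has the top bid and wins; the price is the second-highest bid, €2,475.
Bob's payoff = €2,735 − €2,475 = €260. All other bidders lose, so their payoff is 0.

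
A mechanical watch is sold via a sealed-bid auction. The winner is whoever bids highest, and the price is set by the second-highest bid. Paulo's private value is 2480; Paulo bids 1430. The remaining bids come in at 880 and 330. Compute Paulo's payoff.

Highest competing bid: 880.
Paulo's bid 1430 is the highest overall, so Paulo wins and pays the second-highest bid, 880.
Payoff = value − price = 2480 − 880 = 1600.

Payoff = 1600.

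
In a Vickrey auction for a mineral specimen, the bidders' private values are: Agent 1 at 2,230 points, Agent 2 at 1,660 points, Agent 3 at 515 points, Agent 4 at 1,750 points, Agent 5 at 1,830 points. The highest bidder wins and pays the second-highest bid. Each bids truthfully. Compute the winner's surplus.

Surplus = 400 points.

Ordered from highest: Agent 1 2,230 points > Agent 5 1,830 points > Agent 4 1,750 points > Agent 2 1,660 points > Agent 3 515 points.
Agent 1 wins with the top bid and pays the second-highest, 1,830 points.
Surplus = 2,230 points − 1,830 points = 400 points.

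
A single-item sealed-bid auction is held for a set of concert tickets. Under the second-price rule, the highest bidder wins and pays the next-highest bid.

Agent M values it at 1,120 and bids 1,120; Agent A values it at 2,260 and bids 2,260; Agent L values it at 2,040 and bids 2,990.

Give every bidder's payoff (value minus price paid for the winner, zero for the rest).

Ordered from highest: Agent L 2,990; Agent A 2,260; Agent M 1,120.
Agent L has the top bid and wins; the price is the second-highest bid, 2,260.
Agent L's payoff = 2,040 − 2,260 = -220. All other bidders lose, so their payoff is 0.

Agent M 0, Agent A 0, Agent L -220.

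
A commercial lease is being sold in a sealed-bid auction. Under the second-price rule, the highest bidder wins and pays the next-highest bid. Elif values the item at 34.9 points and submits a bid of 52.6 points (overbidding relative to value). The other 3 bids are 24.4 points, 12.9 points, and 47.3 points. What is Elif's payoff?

Highest competing bid: 47.3 points.
Elif's bid 52.6 points is the highest overall, so Elif wins and pays the second-highest bid, 47.3 points.
Payoff = value − price = 34.9 points − 47.3 points = -12.4 points.

Elif's payoff: -12.4 points.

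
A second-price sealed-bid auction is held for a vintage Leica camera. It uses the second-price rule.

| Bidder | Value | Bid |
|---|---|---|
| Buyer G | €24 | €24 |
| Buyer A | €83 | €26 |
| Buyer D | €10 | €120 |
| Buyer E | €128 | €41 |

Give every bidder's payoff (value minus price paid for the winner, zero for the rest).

Buyer G €0, Buyer A €0, Buyer D -€31, Buyer E €0.

Bids in descending order: Buyer D €120 > Buyer E €41 > Buyer A €26 > Buyer G €24.
Buyer D has the top bid and wins; the price is the second-highest bid, €41.
Buyer D's payoff = €10 − €41 = -€31. All other bidders lose, so their payoff is 0.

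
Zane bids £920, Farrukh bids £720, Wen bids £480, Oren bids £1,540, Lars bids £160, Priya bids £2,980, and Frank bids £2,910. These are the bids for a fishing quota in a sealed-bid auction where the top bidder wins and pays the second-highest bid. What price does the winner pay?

Bids in descending order: Priya £2,980, then Frank £2,910, then Oren £1,540, then Zane £920, then Farrukh £720, then Wen £480, then Lars £160.
Priya is the highest bidder, so Priya wins.
Under the second-price rule, the price is the second-highest bid: £2,910.

£2,910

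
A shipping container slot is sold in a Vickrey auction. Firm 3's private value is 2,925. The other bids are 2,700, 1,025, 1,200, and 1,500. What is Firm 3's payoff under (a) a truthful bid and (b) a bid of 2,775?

The highest competing bid is 2,700.
Bidding truthfully at 2,925: Firm 3 has the top bid, wins, and pays the second-highest bid 2,700. Payoff = 2,925 − 2,700 = 225.
Bidding 2,775: Firm 3 has the top bid, wins, and pays the second-highest bid 2,700. Payoff = 2,925 − 2,700 = 225.
The bid only affects whether you win, not the price — here both bids land on the same side of the top rival bid, so the deviation is payoff-neutral.

(a) 225  (b) 225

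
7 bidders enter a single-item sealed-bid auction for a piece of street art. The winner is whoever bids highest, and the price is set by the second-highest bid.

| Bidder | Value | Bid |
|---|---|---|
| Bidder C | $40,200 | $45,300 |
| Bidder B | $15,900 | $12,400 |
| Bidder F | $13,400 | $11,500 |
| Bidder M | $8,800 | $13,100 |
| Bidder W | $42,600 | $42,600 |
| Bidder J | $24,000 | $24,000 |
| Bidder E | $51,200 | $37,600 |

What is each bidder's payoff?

Ranking the bids: Bidder C $45,300, then Bidder W $42,600, then Bidder E $37,600, then Bidder J $24,000, then Bidder M $13,100, then Bidder B $12,400, then Bidder F $11,500.
Bidder C has the top bid and wins; the price is the second-highest bid, $42,600.
Bidder C's payoff = $40,200 − $42,600 = -$2,400. All other bidders lose, so their payoff is 0.

Bidder C -$2,400, Bidder B $0, Bidder F $0, Bidder M $0, Bidder W $0, Bidder J $0, Bidder E $0.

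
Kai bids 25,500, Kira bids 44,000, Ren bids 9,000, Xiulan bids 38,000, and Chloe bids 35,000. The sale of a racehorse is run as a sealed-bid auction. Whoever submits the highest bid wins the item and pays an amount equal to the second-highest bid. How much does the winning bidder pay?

38,000

Sorted high to low: Kira 44,000 > Xiulan 38,000 > Chloe 35,000 > Kai 25,500 > Ren 9,000.
Kira has the highest bid, so Kira wins.
The second-highest bid is 38,000, so that is what Kira pays.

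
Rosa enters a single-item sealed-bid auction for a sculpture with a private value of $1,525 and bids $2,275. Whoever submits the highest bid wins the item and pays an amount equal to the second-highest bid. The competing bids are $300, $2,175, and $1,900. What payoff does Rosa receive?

Payoff = -$650.

Highest competing bid: $2,175.
Rosa's bid $2,275 is the highest overall, so Rosa wins and pays the second-highest bid, $2,175.
Payoff = value − price = $1,525 − $2,175 = -$650.
Overbidding won the item at a price above value — truthful bidding would have avoided this loss.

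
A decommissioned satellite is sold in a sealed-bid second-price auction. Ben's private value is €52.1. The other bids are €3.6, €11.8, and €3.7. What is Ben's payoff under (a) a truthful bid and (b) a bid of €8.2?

Truthful: €40.3; alternative: €0.0.

The highest competing bid is €11.8.
Bidding truthfully at €52.1: Ben has the top bid, wins, and pays the second-highest bid €11.8. Payoff = €52.1 − €11.8 = €40.3.
Bidding €8.2: the top bid is €11.8 (a rival), so Ben loses. Payoff = €0.0.
This is the dominant-strategy logic: truthful bidding weakly beats any alternative.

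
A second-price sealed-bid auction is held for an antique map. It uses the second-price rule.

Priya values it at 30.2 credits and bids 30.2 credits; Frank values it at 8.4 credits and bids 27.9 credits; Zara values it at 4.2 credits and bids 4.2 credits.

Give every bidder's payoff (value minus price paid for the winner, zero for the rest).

Payoffs: Priya 2.3 credits, Frank 0.0 credits, Zara 0.0 credits.

Sorted high to low: Priya 30.2 credits, then Frank 27.9 credits, then Zara 4.2 credits.
Priya has the top bid and wins; the price is the second-highest bid, 27.9 credits.
Priya's payoff = 30.2 credits − 27.9 credits = 2.3 credits. All other bidders lose, so their payoff is 0.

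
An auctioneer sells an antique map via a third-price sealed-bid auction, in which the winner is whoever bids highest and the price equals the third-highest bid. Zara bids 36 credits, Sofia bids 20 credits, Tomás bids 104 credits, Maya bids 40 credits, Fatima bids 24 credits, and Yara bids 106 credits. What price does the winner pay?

Price paid: 40 credits.

Bids in descending order: Yara 106 credits > Tomás 104 credits > Maya 40 credits > Zara 36 credits > Fatima 24 credits > Sofia 20 credits.
Yara is the highest bidder, so Yara wins.
Under the third-price rule, the price is the third-highest bid: 40 credits.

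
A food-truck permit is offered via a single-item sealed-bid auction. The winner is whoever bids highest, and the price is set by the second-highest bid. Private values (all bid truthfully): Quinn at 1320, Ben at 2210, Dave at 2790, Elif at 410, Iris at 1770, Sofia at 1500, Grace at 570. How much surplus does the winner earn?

Winner's surplus: 580.

Sorted high to low: Dave 2790; Ben 2210; Iris 1770; Sofia 1500; Quinn 1320; Grace 570; Elif 410.
Dave wins with the top bid and pays the second-highest, 2210.
Surplus = 2790 − 2210 = 580.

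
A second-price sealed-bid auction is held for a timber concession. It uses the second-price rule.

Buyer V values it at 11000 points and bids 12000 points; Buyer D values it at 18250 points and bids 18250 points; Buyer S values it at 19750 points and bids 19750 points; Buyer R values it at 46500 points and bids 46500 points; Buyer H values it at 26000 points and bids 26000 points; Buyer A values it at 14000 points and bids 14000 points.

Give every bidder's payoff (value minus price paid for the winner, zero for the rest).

Bids in descending order: Buyer R 46500 points, then Buyer H 26000 points, then Buyer S 19750 points, then Buyer D 18250 points, then Buyer A 14000 points, then Buyer V 12000 points.
Buyer R has the top bid and wins; the price is the second-highest bid, 26000 points.
Buyer R's payoff = 46500 points − 26000 points = 20500 points. All other bidders lose, so their payoff is 0.

Payoffs: Buyer V 0 points, Buyer D 0 points, Buyer S 0 points, Buyer R 20500 points, Buyer H 0 points, Buyer A 0 points.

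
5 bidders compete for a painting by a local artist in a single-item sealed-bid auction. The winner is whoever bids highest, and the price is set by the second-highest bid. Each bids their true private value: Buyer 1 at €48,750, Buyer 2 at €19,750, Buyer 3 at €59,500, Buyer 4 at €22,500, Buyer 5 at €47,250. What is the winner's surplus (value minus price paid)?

Surplus = €10,750.

Ranking the bids: Buyer 3 €59,500 > Buyer 1 €48,750 > Buyer 5 €47,250 > Buyer 4 €22,500 > Buyer 2 €19,750.
Buyer 3 wins with the top bid and pays the second-highest, €48,750.
Surplus = €59,500 − €48,750 = €10,750.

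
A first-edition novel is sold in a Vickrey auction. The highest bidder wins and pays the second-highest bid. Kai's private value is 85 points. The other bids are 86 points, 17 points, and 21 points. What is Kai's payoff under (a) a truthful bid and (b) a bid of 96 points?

(a) 0 points  (b) -1 points

The highest competing bid is 86 points.
Bidding truthfully at 85 points: the top bid is 86 points (a rival), so Kai loses. Payoff = 0 points.
Bidding 96 points: Kai has the top bid, wins, and pays the second-highest bid 86 points. Payoff = 85 points − 86 points = -1 points.
Deviating from a truthful bid can only lose payoff in a second-price auction — never gain.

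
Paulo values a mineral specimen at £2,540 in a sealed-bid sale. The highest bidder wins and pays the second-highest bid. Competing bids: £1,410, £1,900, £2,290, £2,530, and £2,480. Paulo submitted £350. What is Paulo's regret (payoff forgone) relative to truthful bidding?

Payoff forgone: £10.

The highest competing bid is £2,530.
Bidding truthfully at £2,540: Paulo has the top bid, wins, and pays the second-highest bid £2,530. Payoff = £2,540 − £2,530 = £10.
Bidding £350: the top bid is £2,530 (a rival), so Paulo loses. Payoff = £0.
Regret = truthful payoff − actual payoff = £10 − £0 = £10.
Deviating from a truthful bid can only lose payoff in a second-price auction — never gain.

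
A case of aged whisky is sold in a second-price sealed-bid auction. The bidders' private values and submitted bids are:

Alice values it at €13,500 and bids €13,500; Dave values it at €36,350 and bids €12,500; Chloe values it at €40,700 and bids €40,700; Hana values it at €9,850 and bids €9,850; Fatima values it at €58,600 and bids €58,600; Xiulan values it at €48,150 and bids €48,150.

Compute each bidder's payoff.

Alice €0, Dave €0, Chloe €0, Hana €0, Fatima €10,450, Xiulan €0.

Ordered from highest: Fatima €58,600; Xiulan €48,150; Chloe €40,700; Alice €13,500; Dave €12,500; Hana €9,850.
Fatima has the top bid and wins; the price is the second-highest bid, €48,150.
Fatima's payoff = €58,600 − €48,150 = €10,450. All other bidders lose, so their payoff is 0.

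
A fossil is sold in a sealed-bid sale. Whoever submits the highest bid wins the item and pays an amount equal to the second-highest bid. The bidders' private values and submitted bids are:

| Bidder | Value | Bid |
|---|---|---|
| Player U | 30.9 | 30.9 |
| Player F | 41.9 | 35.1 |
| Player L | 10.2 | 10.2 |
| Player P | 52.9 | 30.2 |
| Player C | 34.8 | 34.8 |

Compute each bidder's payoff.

Sorted high to low: Player F 35.1 > Player C 34.8 > Player U 30.9 > Player P 30.2 > Player L 10.2.
Player F has the top bid and wins; the price is the second-highest bid, 34.8.
Player F's payoff = 41.9 − 34.8 = 7.1. All other bidders lose, so their payoff is 0.

Payoffs: Player U 0.0, Player F 7.1, Player L 0.0, Player P 0.0, Player C 0.0.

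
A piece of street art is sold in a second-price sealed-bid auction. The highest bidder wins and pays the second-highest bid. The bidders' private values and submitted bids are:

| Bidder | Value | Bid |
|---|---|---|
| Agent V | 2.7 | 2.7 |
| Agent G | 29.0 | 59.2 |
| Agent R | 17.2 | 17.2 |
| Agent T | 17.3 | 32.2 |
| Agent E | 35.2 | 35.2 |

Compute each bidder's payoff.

Bids in descending order: Agent G 59.2 > Agent E 35.2 > Agent T 32.2 > Agent R 17.2 > Agent V 2.7.
Agent G has the top bid and wins; the price is the second-highest bid, 35.2.
Agent G's payoff = 29.0 − 35.2 = -6.2. All other bidders lose, so their payoff is 0.

Payoffs: Agent V 0.0, Agent G -6.2, Agent R 0.0, Agent T 0.0, Agent E 0.0.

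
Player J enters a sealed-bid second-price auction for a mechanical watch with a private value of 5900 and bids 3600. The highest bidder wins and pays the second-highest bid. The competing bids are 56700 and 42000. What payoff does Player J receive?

Highest competing bid: 56700.
Player J's bid 3600 is not the highest, so Player J loses, pays nothing, and earns zero payoff.

Payoff = 0.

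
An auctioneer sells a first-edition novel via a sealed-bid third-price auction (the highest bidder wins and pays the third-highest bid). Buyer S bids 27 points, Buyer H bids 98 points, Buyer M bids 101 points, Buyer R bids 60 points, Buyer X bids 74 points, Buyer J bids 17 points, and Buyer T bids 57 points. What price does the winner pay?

Price paid: 74 points.

Ranking the bids: Buyer M 101 points > Buyer H 98 points > Buyer X 74 points > Buyer R 60 points > Buyer T 57 points > Buyer S 27 points > Buyer J 17 points.
Buyer M is the highest bidder, so Buyer M wins.
Under the third-price rule, the price is the third-highest bid: 74 points.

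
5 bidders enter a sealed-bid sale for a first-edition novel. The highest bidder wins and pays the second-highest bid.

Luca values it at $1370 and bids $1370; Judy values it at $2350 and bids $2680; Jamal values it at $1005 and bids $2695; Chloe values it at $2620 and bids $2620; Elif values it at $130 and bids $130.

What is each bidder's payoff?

Bids in descending order: Jamal $2695; Judy $2680; Chloe $2620; Luca $1370; Elif $130.
Jamal has the top bid and wins; the price is the second-highest bid, $2680.
Jamal's payoff = $1005 − $2680 = -$1675. All other bidders lose, so their payoff is 0.

Payoffs: Luca $0, Judy $0, Jamal -$1675, Chloe $0, Elif $0.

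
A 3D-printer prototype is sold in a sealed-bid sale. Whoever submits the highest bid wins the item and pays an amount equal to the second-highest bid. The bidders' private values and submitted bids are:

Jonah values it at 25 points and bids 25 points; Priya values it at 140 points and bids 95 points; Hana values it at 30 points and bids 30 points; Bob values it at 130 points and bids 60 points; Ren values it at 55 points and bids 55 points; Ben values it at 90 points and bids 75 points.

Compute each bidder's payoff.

Ordered from highest: Priya 95 points; Ben 75 points; Bob 60 points; Ren 55 points; Hana 30 points; Jonah 25 points.
Priya has the top bid and wins; the price is the second-highest bid, 75 points.
Priya's payoff = 140 points − 75 points = 65 points. All other bidders lose, so their payoff is 0.

Payoffs: Jonah 0 points, Priya 65 points, Hana 0 points, Bob 0 points, Ren 0 points, Ben 0 points.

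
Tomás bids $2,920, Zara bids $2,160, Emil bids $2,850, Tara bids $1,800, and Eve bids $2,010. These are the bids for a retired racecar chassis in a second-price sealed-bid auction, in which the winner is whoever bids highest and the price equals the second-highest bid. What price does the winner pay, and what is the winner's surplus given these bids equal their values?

Price $2,850; surplus $70.

Ordered from highest: Tomás $2,920, then Emil $2,850, then Zara $2,160, then Eve $2,010, then Tara $1,800.
Tomás is the highest bidder, so Tomás wins.
Under the second-price rule, the price is the second-highest bid: $2,850.
Surplus = $2,920 − $2,850 = $70.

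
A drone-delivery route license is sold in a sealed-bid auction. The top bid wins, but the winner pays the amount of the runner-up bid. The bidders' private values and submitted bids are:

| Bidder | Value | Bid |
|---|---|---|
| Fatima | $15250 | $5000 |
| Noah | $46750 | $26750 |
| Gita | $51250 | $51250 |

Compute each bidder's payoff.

Payoffs: Fatima $0, Noah $0, Gita $24500.

Ordered from highest: Gita $51250 > Noah $26750 > Fatima $5000.
Gita has the top bid and wins; the price is the second-highest bid, $26750.
Gita's payoff = $51250 − $26750 = $24500. All other bidders lose, so their payoff is 0.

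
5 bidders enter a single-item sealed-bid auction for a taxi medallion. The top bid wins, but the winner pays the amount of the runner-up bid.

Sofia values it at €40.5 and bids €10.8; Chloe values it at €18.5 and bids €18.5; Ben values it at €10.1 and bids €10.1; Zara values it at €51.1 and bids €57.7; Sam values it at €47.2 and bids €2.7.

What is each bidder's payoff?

Sofia €0.0, Chloe €0.0, Ben €0.0, Zara €32.6, Sam €0.0.

Sorted high to low: Zara €57.7; Chloe €18.5; Sofia €10.8; Ben €10.1; Sam €2.7.
Zara has the top bid and wins; the price is the second-highest bid, €18.5.
Zara's payoff = €51.1 − €18.5 = €32.6. All other bidders lose, so their payoff is 0.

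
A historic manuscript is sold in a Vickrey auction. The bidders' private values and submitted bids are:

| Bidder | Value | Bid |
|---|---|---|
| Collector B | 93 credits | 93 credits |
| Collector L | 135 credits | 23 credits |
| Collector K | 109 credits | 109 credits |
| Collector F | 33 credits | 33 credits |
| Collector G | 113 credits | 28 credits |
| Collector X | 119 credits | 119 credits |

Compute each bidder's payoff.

Payoffs: Collector B 0 credits, Collector L 0 credits, Collector K 0 credits, Collector F 0 credits, Collector G 0 credits, Collector X 10 credits.

Sorted high to low: Collector X 119 credits, then Collector K 109 credits, then Collector B 93 credits, then Collector F 33 credits, then Collector G 28 credits, then Collector L 23 credits.
Collector X has the top bid and wins; the price is the second-highest bid, 109 credits.
Collector X's payoff = 119 credits − 109 credits = 10 credits. All other bidders lose, so their payoff is 0.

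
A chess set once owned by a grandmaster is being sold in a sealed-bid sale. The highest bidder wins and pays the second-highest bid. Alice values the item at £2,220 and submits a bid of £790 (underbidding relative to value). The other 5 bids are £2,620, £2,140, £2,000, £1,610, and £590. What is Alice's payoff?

Alice's payoff: £0.

Highest competing bid: £2,620.
Alice's bid £790 is not the highest, so Alice loses, pays nothing, and earns zero payoff.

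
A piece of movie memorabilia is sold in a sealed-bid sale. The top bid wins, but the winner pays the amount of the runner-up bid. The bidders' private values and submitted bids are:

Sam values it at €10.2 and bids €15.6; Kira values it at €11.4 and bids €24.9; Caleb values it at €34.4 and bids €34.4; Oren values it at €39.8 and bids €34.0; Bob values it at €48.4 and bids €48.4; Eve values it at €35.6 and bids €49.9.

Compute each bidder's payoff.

Ordered from highest: Eve €49.9; Bob €48.4; Caleb €34.4; Oren €34.0; Kira €24.9; Sam €15.6.
Eve has the top bid and wins; the price is the second-highest bid, €48.4.
Eve's payoff = €35.6 − €48.4 = -€12.8. All other bidders lose, so their payoff is 0.

Payoffs: Sam €0.0, Kira €0.0, Caleb €0.0, Oren €0.0, Bob €0.0, Eve -€12.8.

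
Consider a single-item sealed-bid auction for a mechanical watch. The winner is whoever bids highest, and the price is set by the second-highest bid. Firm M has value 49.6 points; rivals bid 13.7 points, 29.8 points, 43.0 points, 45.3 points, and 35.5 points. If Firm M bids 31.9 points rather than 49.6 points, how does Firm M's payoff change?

-4.3 points

The highest competing bid is 45.3 points.
Bidding truthfully at 49.6 points: Firm M has the top bid, wins, and pays the second-highest bid 45.3 points. Payoff = 49.6 points − 45.3 points = 4.3 points.
Bidding 31.9 points: the top bid is 45.3 points (a rival), so Firm M loses. Payoff = 0.0 points.
Change = 0.0 points − 4.3 points = -4.3 points.
Deviating from a truthful bid can only lose payoff in a second-price auction — never gain.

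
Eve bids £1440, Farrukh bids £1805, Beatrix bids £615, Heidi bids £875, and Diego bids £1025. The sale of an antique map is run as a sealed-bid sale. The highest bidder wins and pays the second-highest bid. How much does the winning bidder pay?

£1440

Sorted high to low: Farrukh £1805, then Eve £1440, then Diego £1025, then Heidi £875, then Beatrix £615.
Farrukh has the highest bid, so Farrukh wins.
The second-highest bid is £1440, so that is what Farrukh pays.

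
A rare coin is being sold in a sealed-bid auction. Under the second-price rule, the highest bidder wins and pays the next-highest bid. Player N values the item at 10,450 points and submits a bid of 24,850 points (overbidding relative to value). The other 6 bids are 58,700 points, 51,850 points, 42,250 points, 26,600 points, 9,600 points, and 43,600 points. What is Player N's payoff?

0 points

Highest competing bid: 58,700 points.
Player N's bid 24,850 points is not the highest, so Player N loses, pays nothing, and earns zero payoff.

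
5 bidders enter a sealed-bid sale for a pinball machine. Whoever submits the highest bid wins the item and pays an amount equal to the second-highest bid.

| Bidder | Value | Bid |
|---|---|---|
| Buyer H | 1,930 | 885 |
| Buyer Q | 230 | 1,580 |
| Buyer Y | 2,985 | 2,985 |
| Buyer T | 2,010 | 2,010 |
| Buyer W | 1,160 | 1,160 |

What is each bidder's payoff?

Ranking the bids: Buyer Y 2,985; Buyer T 2,010; Buyer Q 1,580; Buyer W 1,160; Buyer H 885.
Buyer Y has the top bid and wins; the price is the second-highest bid, 2,010.
Buyer Y's payoff = 2,985 − 2,010 = 975. All other bidders lose, so their payoff is 0.

Buyer H 0, Buyer Q 0, Buyer Y 975, Buyer T 0, Buyer W 0.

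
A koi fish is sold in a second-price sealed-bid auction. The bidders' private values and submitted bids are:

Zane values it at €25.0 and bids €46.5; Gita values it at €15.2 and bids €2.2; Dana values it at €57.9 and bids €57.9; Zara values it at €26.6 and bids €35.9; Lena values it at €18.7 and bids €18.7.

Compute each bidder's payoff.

Zane €0.0, Gita €0.0, Dana €11.4, Zara €0.0, Lena €0.0.

Ranking the bids: Dana €57.9 > Zane €46.5 > Zara €35.9 > Lena €18.7 > Gita €2.2.
Dana has the top bid and wins; the price is the second-highest bid, €46.5.
Dana's payoff = €57.9 − €46.5 = €11.4. All other bidders lose, so their payoff is 0.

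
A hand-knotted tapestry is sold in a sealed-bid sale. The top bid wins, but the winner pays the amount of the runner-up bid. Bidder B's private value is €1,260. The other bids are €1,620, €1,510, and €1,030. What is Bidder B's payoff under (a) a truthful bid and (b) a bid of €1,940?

The highest competing bid is €1,620.
Bidding truthfully at €1,260: the top bid is €1,620 (a rival), so Bidder B loses. Payoff = €0.
Bidding €1,940: Bidder B has the top bid, wins, and pays the second-highest bid €1,620. Payoff = €1,260 − €1,620 = -€360.
Deviating from a truthful bid can only lose payoff in a second-price auction — never gain.

Truthful: €0; alternative: -€360.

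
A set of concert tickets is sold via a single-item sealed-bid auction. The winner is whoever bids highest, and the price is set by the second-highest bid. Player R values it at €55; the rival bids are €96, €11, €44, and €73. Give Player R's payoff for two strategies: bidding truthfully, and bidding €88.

The highest competing bid is €96.
Bidding truthfully at €55: the top bid is €96 (a rival), so Player R loses. Payoff = €0.
Bidding €88: the top bid is €96 (a rival), so Player R loses. Payoff = €0.

Truthful: €0; alternative: €0.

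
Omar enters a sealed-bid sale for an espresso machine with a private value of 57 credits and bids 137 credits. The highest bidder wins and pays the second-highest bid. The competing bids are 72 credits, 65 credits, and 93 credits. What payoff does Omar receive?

Highest competing bid: 93 credits.
Omar's bid 137 credits is the highest overall, so Omar wins and pays the second-highest bid, 93 credits.
Payoff = value − price = 57 credits − 93 credits = -36 credits.
Overbidding won the item at a price above value — truthful bidding would have avoided this loss.

Payoff = -36 credits.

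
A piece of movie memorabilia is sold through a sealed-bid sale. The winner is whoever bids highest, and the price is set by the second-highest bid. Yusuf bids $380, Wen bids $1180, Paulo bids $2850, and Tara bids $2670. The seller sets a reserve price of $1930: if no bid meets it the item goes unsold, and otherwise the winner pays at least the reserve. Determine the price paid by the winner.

The winner pays $2670.

Sorted high to low: Paulo $2850 > Tara $2670 > Wen $1180 > Yusuf $380.
Paulo has the highest bid, so Paulo wins.
The second-highest bid is $2670, which exceeds the reserve, so that sets the price.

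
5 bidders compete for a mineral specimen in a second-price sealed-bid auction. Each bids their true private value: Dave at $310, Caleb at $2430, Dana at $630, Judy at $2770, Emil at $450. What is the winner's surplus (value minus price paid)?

Bids in descending order: Judy $2770, then Caleb $2430, then Dana $630, then Emil $450, then Dave $310.
Judy wins with the top bid and pays the second-highest, $2430.
Surplus = $2770 − $2430 = $340.

$340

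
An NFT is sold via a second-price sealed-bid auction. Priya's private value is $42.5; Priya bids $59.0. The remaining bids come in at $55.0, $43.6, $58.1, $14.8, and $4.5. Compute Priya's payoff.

Highest competing bid: $58.1.
Priya's bid $59.0 is the highest overall, so Priya wins and pays the second-highest bid, $58.1.
Payoff = value − price = $42.5 − $58.1 = -$15.6.
Overbidding won the item at a price above value — truthful bidding would have avoided this loss.

Payoff = -$15.6.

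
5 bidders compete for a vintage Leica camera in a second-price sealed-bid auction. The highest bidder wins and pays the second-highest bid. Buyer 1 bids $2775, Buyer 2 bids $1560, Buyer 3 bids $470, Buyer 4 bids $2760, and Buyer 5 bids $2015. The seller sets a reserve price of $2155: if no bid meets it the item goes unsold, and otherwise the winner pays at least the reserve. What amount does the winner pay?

$2760

Sorted high to low: Buyer 1 $2775, then Buyer 4 $2760, then Buyer 5 $2015, then Buyer 2 $1560, then Buyer 3 $470.
Buyer 1 has the highest bid, so Buyer 1 wins.
The second-highest bid is $2760, which exceeds the reserve, so that sets the price.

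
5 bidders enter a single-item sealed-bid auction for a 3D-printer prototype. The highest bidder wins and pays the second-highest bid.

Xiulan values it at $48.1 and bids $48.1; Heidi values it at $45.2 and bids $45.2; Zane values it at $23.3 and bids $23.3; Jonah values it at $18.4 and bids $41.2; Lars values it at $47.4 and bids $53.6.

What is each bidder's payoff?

Ordered from highest: Lars $53.6 > Xiulan $48.1 > Heidi $45.2 > Jonah $41.2 > Zane $23.3.
Lars has the top bid and wins; the price is the second-highest bid, $48.1.
Lars's payoff = $47.4 − $48.1 = -$0.7. All other bidders lose, so their payoff is 0.

Payoffs: Xiulan $0.0, Heidi $0.0, Zane $0.0, Jonah $0.0, Lars -$0.7.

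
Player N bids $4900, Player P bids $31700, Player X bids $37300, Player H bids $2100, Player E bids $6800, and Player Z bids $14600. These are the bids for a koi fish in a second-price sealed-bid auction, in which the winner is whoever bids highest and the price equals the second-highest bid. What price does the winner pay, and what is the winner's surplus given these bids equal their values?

The winner pays $31700 for a surplus of $5600.

Bids in descending order: Player X $37300, then Player P $31700, then Player Z $14600, then Player E $6800, then Player N $4900, then Player H $2100.
Player X is the highest bidder, so Player X wins.
Under the second-price rule, the price is the second-highest bid: $31700.
Surplus = $37300 − $31700 = $5600.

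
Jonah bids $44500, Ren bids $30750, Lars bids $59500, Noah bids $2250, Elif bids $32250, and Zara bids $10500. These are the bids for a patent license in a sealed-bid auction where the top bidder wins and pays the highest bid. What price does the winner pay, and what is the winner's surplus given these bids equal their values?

The winner pays $59500 for a surplus of $0.

Bids in descending order: Lars $59500; Jonah $44500; Elif $32250; Ren $30750; Zara $10500; Noah $2250.
Lars is the highest bidder, so Lars wins.
Under the first-price rule, the price is the highest bid: $59500.
Surplus = $59500 − $59500 = $0.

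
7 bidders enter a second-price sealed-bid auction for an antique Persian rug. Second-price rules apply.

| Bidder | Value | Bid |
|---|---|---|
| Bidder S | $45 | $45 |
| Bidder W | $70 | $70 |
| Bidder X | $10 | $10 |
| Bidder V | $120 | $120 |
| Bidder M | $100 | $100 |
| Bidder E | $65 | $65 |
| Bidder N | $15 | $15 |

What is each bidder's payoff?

Bids in descending order: Bidder V $120 > Bidder M $100 > Bidder W $70 > Bidder E $65 > Bidder S $45 > Bidder N $15 > Bidder X $10.
Bidder V has the top bid and wins; the price is the second-highest bid, $100.
Bidder V's payoff = $120 − $100 = $20. All other bidders lose, so their payoff is 0.

Bidder S $0, Bidder W $0, Bidder X $0, Bidder V $20, Bidder M $0, Bidder E $0, Bidder N $0.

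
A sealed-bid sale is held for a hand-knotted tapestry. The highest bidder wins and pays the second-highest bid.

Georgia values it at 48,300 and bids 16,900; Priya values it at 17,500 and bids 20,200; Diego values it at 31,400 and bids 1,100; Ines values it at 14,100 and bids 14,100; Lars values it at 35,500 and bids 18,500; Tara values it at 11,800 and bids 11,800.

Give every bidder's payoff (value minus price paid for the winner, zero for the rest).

Ordered from highest: Priya 20,200; Lars 18,500; Georgia 16,900; Ines 14,100; Tara 11,800; Diego 1,100.
Priya has the top bid and wins; the price is the second-highest bid, 18,500.
Priya's payoff = 17,500 − 18,500 = -1,000. All other bidders lose, so their payoff is 0.

Payoffs: Georgia 0, Priya -1,000, Diego 0, Ines 0, Lars 0, Tara 0.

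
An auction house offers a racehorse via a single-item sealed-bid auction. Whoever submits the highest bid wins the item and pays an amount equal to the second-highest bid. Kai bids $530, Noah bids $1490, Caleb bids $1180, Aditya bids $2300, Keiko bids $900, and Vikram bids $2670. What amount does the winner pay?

Sorted high to low: Vikram $2670; Aditya $2300; Noah $1490; Caleb $1180; Keiko $900; Kai $530.
Vikram has the highest bid, so Vikram wins.
The second-highest bid is $2300, so that is what Vikram pays.

Price paid: $2300.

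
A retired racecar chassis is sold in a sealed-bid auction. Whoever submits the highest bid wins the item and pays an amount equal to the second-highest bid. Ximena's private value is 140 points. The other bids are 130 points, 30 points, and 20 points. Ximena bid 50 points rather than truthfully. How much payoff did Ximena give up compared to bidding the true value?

Regret: 10 points.

The highest competing bid is 130 points.
Bidding truthfully at 140 points: Ximena has the top bid, wins, and pays the second-highest bid 130 points. Payoff = 140 points − 130 points = 10 points.
Bidding 50 points: the top bid is 130 points (a rival), so Ximena loses. Payoff = 0 points.
Regret = truthful payoff − actual payoff = 10 points − 0 points = 10 points.
This is the dominant-strategy logic: truthful bidding weakly beats any alternative.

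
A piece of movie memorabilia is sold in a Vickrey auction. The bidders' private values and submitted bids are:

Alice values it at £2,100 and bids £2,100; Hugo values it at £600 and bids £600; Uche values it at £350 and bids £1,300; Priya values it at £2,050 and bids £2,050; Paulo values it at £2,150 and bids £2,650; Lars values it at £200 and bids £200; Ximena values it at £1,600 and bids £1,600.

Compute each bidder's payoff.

Payoffs: Alice £0, Hugo £0, Uche £0, Priya £0, Paulo £50, Lars £0, Ximena £0.

Ranking the bids: Paulo £2,650 > Alice £2,100 > Priya £2,050 > Ximena £1,600 > Uche £1,300 > Hugo £600 > Lars £200.
Paulo has the top bid and wins; the price is the second-highest bid, £2,100.
Paulo's payoff = £2,150 − £2,100 = £50. All other bidders lose, so their payoff is 0.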